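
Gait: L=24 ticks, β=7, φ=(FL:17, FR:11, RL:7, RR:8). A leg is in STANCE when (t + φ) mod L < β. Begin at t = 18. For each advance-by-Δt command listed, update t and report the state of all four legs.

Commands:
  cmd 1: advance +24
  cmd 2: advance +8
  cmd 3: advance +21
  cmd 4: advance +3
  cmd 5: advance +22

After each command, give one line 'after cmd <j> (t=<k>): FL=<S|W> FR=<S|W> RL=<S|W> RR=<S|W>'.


after cmd 1 (t=42): FL=W FR=S RL=S RR=S
after cmd 2 (t=50): FL=W FR=W RL=W RR=W
after cmd 3 (t=71): FL=W FR=W RL=S RR=W
after cmd 4 (t=74): FL=W FR=W RL=W RR=W
after cmd 5 (t=96): FL=W FR=W RL=W RR=W

start t=18: FL=W FR=S RL=S RR=S
cmd 1: advance +24 → t=42, phase=(11,5,1,2) → FL=W FR=S RL=S RR=S
cmd 2: advance +8 → t=50, phase=(19,13,9,10) → FL=W FR=W RL=W RR=W
cmd 3: advance +21 → t=71, phase=(16,10,6,7) → FL=W FR=W RL=S RR=W
cmd 4: advance +3 → t=74, phase=(19,13,9,10) → FL=W FR=W RL=W RR=W
cmd 5: advance +22 → t=96, phase=(17,11,7,8) → FL=W FR=W RL=W RR=W


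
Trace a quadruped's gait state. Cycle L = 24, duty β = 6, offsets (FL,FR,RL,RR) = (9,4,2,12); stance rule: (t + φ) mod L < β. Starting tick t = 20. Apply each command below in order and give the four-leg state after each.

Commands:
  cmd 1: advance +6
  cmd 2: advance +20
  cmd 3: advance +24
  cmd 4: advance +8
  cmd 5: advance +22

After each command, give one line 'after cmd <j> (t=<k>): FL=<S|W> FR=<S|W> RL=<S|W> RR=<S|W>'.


after cmd 1 (t=26): FL=W FR=W RL=S RR=W
after cmd 2 (t=46): FL=W FR=S RL=S RR=W
after cmd 3 (t=70): FL=W FR=S RL=S RR=W
after cmd 4 (t=78): FL=W FR=W RL=W RR=W
after cmd 5 (t=100): FL=W FR=W RL=W RR=W

start t=20: FL=S FR=S RL=W RR=W
cmd 1: advance +6 → t=26, phase=(11,6,4,14) → FL=W FR=W RL=S RR=W
cmd 2: advance +20 → t=46, phase=(7,2,0,10) → FL=W FR=S RL=S RR=W
cmd 3: advance +24 → t=70, phase=(7,2,0,10) → FL=W FR=S RL=S RR=W
cmd 4: advance +8 → t=78, phase=(15,10,8,18) → FL=W FR=W RL=W RR=W
cmd 5: advance +22 → t=100, phase=(13,8,6,16) → FL=W FR=W RL=W RR=W


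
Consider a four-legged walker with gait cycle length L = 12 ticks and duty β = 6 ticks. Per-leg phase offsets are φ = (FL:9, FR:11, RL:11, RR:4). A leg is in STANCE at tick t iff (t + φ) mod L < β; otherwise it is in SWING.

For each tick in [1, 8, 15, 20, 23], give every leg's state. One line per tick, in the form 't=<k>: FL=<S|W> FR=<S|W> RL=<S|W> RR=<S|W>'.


t=1: FL=W FR=S RL=S RR=S
t=8: FL=S FR=W RL=W RR=S
t=15: FL=S FR=S RL=S RR=W
t=20: FL=S FR=W RL=W RR=S
t=23: FL=W FR=W RL=W RR=S

t=1: phase=(10,0,0,5) vs β=6 → FL=W FR=S RL=S RR=S
t=8: phase=(5,7,7,0) vs β=6 → FL=S FR=W RL=W RR=S
t=15: phase=(0,2,2,7) vs β=6 → FL=S FR=S RL=S RR=W
t=20: phase=(5,7,7,0) vs β=6 → FL=S FR=W RL=W RR=S
t=23: phase=(8,10,10,3) vs β=6 → FL=W FR=W RL=W RR=S


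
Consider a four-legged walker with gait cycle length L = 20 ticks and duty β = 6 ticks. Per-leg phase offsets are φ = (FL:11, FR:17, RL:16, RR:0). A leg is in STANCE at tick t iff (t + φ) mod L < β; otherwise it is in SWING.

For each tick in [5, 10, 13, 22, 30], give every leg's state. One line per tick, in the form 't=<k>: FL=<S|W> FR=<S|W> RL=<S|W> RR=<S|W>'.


t=5: phase=(16,2,1,5) vs β=6 → FL=W FR=S RL=S RR=S
t=10: phase=(1,7,6,10) vs β=6 → FL=S FR=W RL=W RR=W
t=13: phase=(4,10,9,13) vs β=6 → FL=S FR=W RL=W RR=W
t=22: phase=(13,19,18,2) vs β=6 → FL=W FR=W RL=W RR=S
t=30: phase=(1,7,6,10) vs β=6 → FL=S FR=W RL=W RR=W

t=5: FL=W FR=S RL=S RR=S
t=10: FL=S FR=W RL=W RR=W
t=13: FL=S FR=W RL=W RR=W
t=22: FL=W FR=W RL=W RR=S
t=30: FL=S FR=W RL=W RR=W


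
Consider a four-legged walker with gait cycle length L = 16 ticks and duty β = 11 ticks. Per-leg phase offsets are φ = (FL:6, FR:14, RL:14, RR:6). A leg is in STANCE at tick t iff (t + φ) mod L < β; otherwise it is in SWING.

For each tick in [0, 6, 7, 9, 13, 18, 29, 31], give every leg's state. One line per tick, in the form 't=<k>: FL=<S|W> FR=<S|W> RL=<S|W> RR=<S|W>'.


t=0: phase=(6,14,14,6) vs β=11 → FL=S FR=W RL=W RR=S
t=6: phase=(12,4,4,12) vs β=11 → FL=W FR=S RL=S RR=W
t=7: phase=(13,5,5,13) vs β=11 → FL=W FR=S RL=S RR=W
t=9: phase=(15,7,7,15) vs β=11 → FL=W FR=S RL=S RR=W
t=13: phase=(3,11,11,3) vs β=11 → FL=S FR=W RL=W RR=S
t=18: phase=(8,0,0,8) vs β=11 → FL=S FR=S RL=S RR=S
t=29: phase=(3,11,11,3) vs β=11 → FL=S FR=W RL=W RR=S
t=31: phase=(5,13,13,5) vs β=11 → FL=S FR=W RL=W RR=S

t=0: FL=S FR=W RL=W RR=S
t=6: FL=W FR=S RL=S RR=W
t=7: FL=W FR=S RL=S RR=W
t=9: FL=W FR=S RL=S RR=W
t=13: FL=S FR=W RL=W RR=S
t=18: FL=S FR=S RL=S RR=S
t=29: FL=S FR=W RL=W RR=S
t=31: FL=S FR=W RL=W RR=S


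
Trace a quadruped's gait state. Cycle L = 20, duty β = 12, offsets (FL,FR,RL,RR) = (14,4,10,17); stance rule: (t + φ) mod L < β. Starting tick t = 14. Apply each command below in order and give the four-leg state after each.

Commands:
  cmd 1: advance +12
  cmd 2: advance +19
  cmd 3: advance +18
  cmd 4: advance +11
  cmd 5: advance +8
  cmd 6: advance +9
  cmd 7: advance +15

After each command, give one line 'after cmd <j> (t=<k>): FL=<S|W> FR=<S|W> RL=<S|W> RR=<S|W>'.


start t=14: FL=S FR=W RL=S RR=S
cmd 1: advance +12 → t=26, phase=(0,10,16,3) → FL=S FR=S RL=W RR=S
cmd 2: advance +19 → t=45, phase=(19,9,15,2) → FL=W FR=S RL=W RR=S
cmd 3: advance +18 → t=63, phase=(17,7,13,0) → FL=W FR=S RL=W RR=S
cmd 4: advance +11 → t=74, phase=(8,18,4,11) → FL=S FR=W RL=S RR=S
cmd 5: advance +8 → t=82, phase=(16,6,12,19) → FL=W FR=S RL=W RR=W
cmd 6: advance +9 → t=91, phase=(5,15,1,8) → FL=S FR=W RL=S RR=S
cmd 7: advance +15 → t=106, phase=(0,10,16,3) → FL=S FR=S RL=W RR=S

after cmd 1 (t=26): FL=S FR=S RL=W RR=S
after cmd 2 (t=45): FL=W FR=S RL=W RR=S
after cmd 3 (t=63): FL=W FR=S RL=W RR=S
after cmd 4 (t=74): FL=S FR=W RL=S RR=S
after cmd 5 (t=82): FL=W FR=S RL=W RR=W
after cmd 6 (t=91): FL=S FR=W RL=S RR=S
after cmd 7 (t=106): FL=S FR=S RL=W RR=S


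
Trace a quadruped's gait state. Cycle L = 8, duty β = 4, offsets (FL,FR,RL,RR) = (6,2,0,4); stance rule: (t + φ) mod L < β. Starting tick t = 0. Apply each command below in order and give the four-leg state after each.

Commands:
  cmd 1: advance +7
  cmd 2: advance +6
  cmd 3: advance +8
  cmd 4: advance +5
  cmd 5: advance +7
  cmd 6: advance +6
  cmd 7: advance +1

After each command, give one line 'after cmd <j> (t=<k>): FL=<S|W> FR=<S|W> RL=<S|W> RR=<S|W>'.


start t=0: FL=W FR=S RL=S RR=W
cmd 1: advance +7 → t=7, phase=(5,1,7,3) → FL=W FR=S RL=W RR=S
cmd 2: advance +6 → t=13, phase=(3,7,5,1) → FL=S FR=W RL=W RR=S
cmd 3: advance +8 → t=21, phase=(3,7,5,1) → FL=S FR=W RL=W RR=S
cmd 4: advance +5 → t=26, phase=(0,4,2,6) → FL=S FR=W RL=S RR=W
cmd 5: advance +7 → t=33, phase=(7,3,1,5) → FL=W FR=S RL=S RR=W
cmd 6: advance +6 → t=39, phase=(5,1,7,3) → FL=W FR=S RL=W RR=S
cmd 7: advance +1 → t=40, phase=(6,2,0,4) → FL=W FR=S RL=S RR=W

after cmd 1 (t=7): FL=W FR=S RL=W RR=S
after cmd 2 (t=13): FL=S FR=W RL=W RR=S
after cmd 3 (t=21): FL=S FR=W RL=W RR=S
after cmd 4 (t=26): FL=S FR=W RL=S RR=W
after cmd 5 (t=33): FL=W FR=S RL=S RR=W
after cmd 6 (t=39): FL=W FR=S RL=W RR=S
after cmd 7 (t=40): FL=W FR=S RL=S RR=W


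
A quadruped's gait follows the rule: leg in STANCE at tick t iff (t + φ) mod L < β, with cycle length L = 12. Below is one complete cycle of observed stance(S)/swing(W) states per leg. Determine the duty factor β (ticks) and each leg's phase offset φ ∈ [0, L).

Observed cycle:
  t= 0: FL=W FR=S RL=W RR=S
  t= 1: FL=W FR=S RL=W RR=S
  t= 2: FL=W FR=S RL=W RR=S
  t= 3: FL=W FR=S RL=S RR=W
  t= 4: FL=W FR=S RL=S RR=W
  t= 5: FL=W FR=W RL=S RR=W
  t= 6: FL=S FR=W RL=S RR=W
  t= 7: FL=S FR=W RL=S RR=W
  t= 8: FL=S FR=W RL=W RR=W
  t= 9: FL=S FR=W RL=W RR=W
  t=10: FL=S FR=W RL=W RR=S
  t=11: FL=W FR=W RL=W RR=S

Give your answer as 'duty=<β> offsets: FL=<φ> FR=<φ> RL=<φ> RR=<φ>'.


duty=5 offsets: FL=6 FR=0 RL=9 RR=2

duty β = stance ticks per leg = 5
FL: stance ticks = 5; W→S at t=6 → φ=6
FR: stance ticks = 5; W→S at t=0 → φ=0
RL: stance ticks = 5; W→S at t=3 → φ=9
RR: stance ticks = 5; W→S at t=10 → φ=2


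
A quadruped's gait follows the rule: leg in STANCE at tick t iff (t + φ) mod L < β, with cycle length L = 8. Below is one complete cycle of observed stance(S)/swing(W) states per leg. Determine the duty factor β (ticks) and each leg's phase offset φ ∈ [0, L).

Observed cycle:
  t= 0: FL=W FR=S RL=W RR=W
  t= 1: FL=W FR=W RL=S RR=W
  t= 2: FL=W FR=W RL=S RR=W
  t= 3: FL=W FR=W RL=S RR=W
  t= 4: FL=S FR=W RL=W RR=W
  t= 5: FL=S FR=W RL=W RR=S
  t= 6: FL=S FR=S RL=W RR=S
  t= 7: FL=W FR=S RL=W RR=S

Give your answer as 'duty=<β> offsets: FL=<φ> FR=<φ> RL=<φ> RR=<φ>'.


duty β = stance ticks per leg = 3
FL: stance ticks = 3; W→S at t=4 → φ=4
FR: stance ticks = 3; W→S at t=6 → φ=2
RL: stance ticks = 3; W→S at t=1 → φ=7
RR: stance ticks = 3; W→S at t=5 → φ=3

duty=3 offsets: FL=4 FR=2 RL=7 RR=3


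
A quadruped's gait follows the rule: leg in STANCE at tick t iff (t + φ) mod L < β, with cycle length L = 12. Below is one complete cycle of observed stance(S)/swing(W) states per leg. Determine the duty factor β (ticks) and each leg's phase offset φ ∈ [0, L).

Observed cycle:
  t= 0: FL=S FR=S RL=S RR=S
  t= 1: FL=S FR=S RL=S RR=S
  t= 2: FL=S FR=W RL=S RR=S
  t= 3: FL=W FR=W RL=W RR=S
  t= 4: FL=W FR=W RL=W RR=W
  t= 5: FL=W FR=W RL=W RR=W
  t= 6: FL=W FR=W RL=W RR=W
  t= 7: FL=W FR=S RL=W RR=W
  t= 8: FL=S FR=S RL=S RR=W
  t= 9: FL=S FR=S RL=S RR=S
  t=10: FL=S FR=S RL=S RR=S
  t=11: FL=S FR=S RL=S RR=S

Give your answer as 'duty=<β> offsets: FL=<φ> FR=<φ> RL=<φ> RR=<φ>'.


duty=7 offsets: FL=4 FR=5 RL=4 RR=3

duty β = stance ticks per leg = 7
FL: stance ticks = 7; W→S at t=8 → φ=4
FR: stance ticks = 7; W→S at t=7 → φ=5
RL: stance ticks = 7; W→S at t=8 → φ=4
RR: stance ticks = 7; W→S at t=9 → φ=3


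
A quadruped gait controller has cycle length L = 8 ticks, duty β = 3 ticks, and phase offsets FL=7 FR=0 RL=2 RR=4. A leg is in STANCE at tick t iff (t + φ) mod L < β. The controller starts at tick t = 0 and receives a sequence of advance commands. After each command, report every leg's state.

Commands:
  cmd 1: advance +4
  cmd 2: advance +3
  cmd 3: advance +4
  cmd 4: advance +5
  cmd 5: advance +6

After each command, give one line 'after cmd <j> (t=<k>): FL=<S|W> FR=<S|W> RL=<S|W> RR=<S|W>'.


after cmd 1 (t=4): FL=W FR=W RL=W RR=S
after cmd 2 (t=7): FL=W FR=W RL=S RR=W
after cmd 3 (t=11): FL=S FR=W RL=W RR=W
after cmd 4 (t=16): FL=W FR=S RL=S RR=W
after cmd 5 (t=22): FL=W FR=W RL=S RR=S

start t=0: FL=W FR=S RL=S RR=W
cmd 1: advance +4 → t=4, phase=(3,4,6,0) → FL=W FR=W RL=W RR=S
cmd 2: advance +3 → t=7, phase=(6,7,1,3) → FL=W FR=W RL=S RR=W
cmd 3: advance +4 → t=11, phase=(2,3,5,7) → FL=S FR=W RL=W RR=W
cmd 4: advance +5 → t=16, phase=(7,0,2,4) → FL=W FR=S RL=S RR=W
cmd 5: advance +6 → t=22, phase=(5,6,0,2) → FL=W FR=W RL=S RR=S


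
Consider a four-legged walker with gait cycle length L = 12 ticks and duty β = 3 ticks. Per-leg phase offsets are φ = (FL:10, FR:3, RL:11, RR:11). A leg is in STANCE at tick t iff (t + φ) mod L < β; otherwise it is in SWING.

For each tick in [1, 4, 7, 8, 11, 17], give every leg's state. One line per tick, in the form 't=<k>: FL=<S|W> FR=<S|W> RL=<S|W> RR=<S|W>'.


t=1: FL=W FR=W RL=S RR=S
t=4: FL=S FR=W RL=W RR=W
t=7: FL=W FR=W RL=W RR=W
t=8: FL=W FR=W RL=W RR=W
t=11: FL=W FR=S RL=W RR=W
t=17: FL=W FR=W RL=W RR=W

t=1: phase=(11,4,0,0) vs β=3 → FL=W FR=W RL=S RR=S
t=4: phase=(2,7,3,3) vs β=3 → FL=S FR=W RL=W RR=W
t=7: phase=(5,10,6,6) vs β=3 → FL=W FR=W RL=W RR=W
t=8: phase=(6,11,7,7) vs β=3 → FL=W FR=W RL=W RR=W
t=11: phase=(9,2,10,10) vs β=3 → FL=W FR=S RL=W RR=W
t=17: phase=(3,8,4,4) vs β=3 → FL=W FR=W RL=W RR=W


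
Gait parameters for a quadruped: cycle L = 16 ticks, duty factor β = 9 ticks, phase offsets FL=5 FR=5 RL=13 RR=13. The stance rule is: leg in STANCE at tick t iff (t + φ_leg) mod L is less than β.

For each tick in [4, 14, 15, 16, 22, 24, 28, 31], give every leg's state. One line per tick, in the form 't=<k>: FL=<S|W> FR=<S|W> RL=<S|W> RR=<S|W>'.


t=4: FL=W FR=W RL=S RR=S
t=14: FL=S FR=S RL=W RR=W
t=15: FL=S FR=S RL=W RR=W
t=16: FL=S FR=S RL=W RR=W
t=22: FL=W FR=W RL=S RR=S
t=24: FL=W FR=W RL=S RR=S
t=28: FL=S FR=S RL=W RR=W
t=31: FL=S FR=S RL=W RR=W

t=4: phase=(9,9,1,1) vs β=9 → FL=W FR=W RL=S RR=S
t=14: phase=(3,3,11,11) vs β=9 → FL=S FR=S RL=W RR=W
t=15: phase=(4,4,12,12) vs β=9 → FL=S FR=S RL=W RR=W
t=16: phase=(5,5,13,13) vs β=9 → FL=S FR=S RL=W RR=W
t=22: phase=(11,11,3,3) vs β=9 → FL=W FR=W RL=S RR=S
t=24: phase=(13,13,5,5) vs β=9 → FL=W FR=W RL=S RR=S
t=28: phase=(1,1,9,9) vs β=9 → FL=S FR=S RL=W RR=W
t=31: phase=(4,4,12,12) vs β=9 → FL=S FR=S RL=W RR=W


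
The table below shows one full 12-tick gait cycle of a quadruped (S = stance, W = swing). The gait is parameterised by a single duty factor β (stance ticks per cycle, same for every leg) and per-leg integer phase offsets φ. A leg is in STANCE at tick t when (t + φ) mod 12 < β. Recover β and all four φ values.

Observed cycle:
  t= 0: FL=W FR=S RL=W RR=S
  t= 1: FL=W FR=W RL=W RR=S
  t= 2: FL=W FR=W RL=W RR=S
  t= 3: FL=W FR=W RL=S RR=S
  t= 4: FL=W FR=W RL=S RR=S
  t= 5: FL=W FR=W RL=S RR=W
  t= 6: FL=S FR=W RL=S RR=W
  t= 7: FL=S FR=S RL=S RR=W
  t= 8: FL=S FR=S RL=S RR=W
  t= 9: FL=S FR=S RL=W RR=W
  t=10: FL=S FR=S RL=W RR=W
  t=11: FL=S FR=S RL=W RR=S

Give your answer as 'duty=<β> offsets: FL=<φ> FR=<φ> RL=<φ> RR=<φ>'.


duty=6 offsets: FL=6 FR=5 RL=9 RR=1

duty β = stance ticks per leg = 6
FL: stance ticks = 6; W→S at t=6 → φ=6
FR: stance ticks = 6; W→S at t=7 → φ=5
RL: stance ticks = 6; W→S at t=3 → φ=9
RR: stance ticks = 6; W→S at t=11 → φ=1


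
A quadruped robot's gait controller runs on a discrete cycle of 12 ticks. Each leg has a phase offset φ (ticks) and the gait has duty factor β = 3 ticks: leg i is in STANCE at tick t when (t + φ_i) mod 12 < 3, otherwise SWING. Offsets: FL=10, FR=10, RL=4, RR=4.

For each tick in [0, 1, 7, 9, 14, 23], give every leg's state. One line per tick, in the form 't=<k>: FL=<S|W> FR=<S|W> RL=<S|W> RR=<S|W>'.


t=0: phase=(10,10,4,4) vs β=3 → FL=W FR=W RL=W RR=W
t=1: phase=(11,11,5,5) vs β=3 → FL=W FR=W RL=W RR=W
t=7: phase=(5,5,11,11) vs β=3 → FL=W FR=W RL=W RR=W
t=9: phase=(7,7,1,1) vs β=3 → FL=W FR=W RL=S RR=S
t=14: phase=(0,0,6,6) vs β=3 → FL=S FR=S RL=W RR=W
t=23: phase=(9,9,3,3) vs β=3 → FL=W FR=W RL=W RR=W

t=0: FL=W FR=W RL=W RR=W
t=1: FL=W FR=W RL=W RR=W
t=7: FL=W FR=W RL=W RR=W
t=9: FL=W FR=W RL=S RR=S
t=14: FL=S FR=S RL=W RR=W
t=23: FL=W FR=W RL=W RR=W


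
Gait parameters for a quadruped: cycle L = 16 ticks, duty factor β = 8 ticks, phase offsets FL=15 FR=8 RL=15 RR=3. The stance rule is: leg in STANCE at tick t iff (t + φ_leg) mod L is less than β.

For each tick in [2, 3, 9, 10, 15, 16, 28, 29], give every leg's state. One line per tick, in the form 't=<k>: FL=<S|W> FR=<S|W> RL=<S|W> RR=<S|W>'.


t=2: phase=(1,10,1,5) vs β=8 → FL=S FR=W RL=S RR=S
t=3: phase=(2,11,2,6) vs β=8 → FL=S FR=W RL=S RR=S
t=9: phase=(8,1,8,12) vs β=8 → FL=W FR=S RL=W RR=W
t=10: phase=(9,2,9,13) vs β=8 → FL=W FR=S RL=W RR=W
t=15: phase=(14,7,14,2) vs β=8 → FL=W FR=S RL=W RR=S
t=16: phase=(15,8,15,3) vs β=8 → FL=W FR=W RL=W RR=S
t=28: phase=(11,4,11,15) vs β=8 → FL=W FR=S RL=W RR=W
t=29: phase=(12,5,12,0) vs β=8 → FL=W FR=S RL=W RR=S

t=2: FL=S FR=W RL=S RR=S
t=3: FL=S FR=W RL=S RR=S
t=9: FL=W FR=S RL=W RR=W
t=10: FL=W FR=S RL=W RR=W
t=15: FL=W FR=S RL=W RR=S
t=16: FL=W FR=W RL=W RR=S
t=28: FL=W FR=S RL=W RR=W
t=29: FL=W FR=S RL=W RR=S


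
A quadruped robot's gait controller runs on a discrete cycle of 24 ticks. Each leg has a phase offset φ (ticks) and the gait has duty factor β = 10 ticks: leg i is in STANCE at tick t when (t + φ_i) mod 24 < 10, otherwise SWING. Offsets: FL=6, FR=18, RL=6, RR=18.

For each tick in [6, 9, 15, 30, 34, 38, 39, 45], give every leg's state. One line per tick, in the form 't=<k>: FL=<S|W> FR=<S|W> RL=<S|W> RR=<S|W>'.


t=6: phase=(12,0,12,0) vs β=10 → FL=W FR=S RL=W RR=S
t=9: phase=(15,3,15,3) vs β=10 → FL=W FR=S RL=W RR=S
t=15: phase=(21,9,21,9) vs β=10 → FL=W FR=S RL=W RR=S
t=30: phase=(12,0,12,0) vs β=10 → FL=W FR=S RL=W RR=S
t=34: phase=(16,4,16,4) vs β=10 → FL=W FR=S RL=W RR=S
t=38: phase=(20,8,20,8) vs β=10 → FL=W FR=S RL=W RR=S
t=39: phase=(21,9,21,9) vs β=10 → FL=W FR=S RL=W RR=S
t=45: phase=(3,15,3,15) vs β=10 → FL=S FR=W RL=S RR=W

t=6: FL=W FR=S RL=W RR=S
t=9: FL=W FR=S RL=W RR=S
t=15: FL=W FR=S RL=W RR=S
t=30: FL=W FR=S RL=W RR=S
t=34: FL=W FR=S RL=W RR=S
t=38: FL=W FR=S RL=W RR=S
t=39: FL=W FR=S RL=W RR=S
t=45: FL=S FR=W RL=S RR=W


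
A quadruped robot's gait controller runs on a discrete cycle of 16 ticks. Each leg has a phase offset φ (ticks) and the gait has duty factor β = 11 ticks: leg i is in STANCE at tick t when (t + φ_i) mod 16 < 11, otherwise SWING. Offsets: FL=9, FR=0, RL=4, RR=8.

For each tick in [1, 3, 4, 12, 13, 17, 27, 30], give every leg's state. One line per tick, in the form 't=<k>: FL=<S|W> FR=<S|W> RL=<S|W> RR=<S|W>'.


t=1: FL=S FR=S RL=S RR=S
t=3: FL=W FR=S RL=S RR=W
t=4: FL=W FR=S RL=S RR=W
t=12: FL=S FR=W RL=S RR=S
t=13: FL=S FR=W RL=S RR=S
t=17: FL=S FR=S RL=S RR=S
t=27: FL=S FR=W RL=W RR=S
t=30: FL=S FR=W RL=S RR=S

t=1: phase=(10,1,5,9) vs β=11 → FL=S FR=S RL=S RR=S
t=3: phase=(12,3,7,11) vs β=11 → FL=W FR=S RL=S RR=W
t=4: phase=(13,4,8,12) vs β=11 → FL=W FR=S RL=S RR=W
t=12: phase=(5,12,0,4) vs β=11 → FL=S FR=W RL=S RR=S
t=13: phase=(6,13,1,5) vs β=11 → FL=S FR=W RL=S RR=S
t=17: phase=(10,1,5,9) vs β=11 → FL=S FR=S RL=S RR=S
t=27: phase=(4,11,15,3) vs β=11 → FL=S FR=W RL=W RR=S
t=30: phase=(7,14,2,6) vs β=11 → FL=S FR=W RL=S RR=S


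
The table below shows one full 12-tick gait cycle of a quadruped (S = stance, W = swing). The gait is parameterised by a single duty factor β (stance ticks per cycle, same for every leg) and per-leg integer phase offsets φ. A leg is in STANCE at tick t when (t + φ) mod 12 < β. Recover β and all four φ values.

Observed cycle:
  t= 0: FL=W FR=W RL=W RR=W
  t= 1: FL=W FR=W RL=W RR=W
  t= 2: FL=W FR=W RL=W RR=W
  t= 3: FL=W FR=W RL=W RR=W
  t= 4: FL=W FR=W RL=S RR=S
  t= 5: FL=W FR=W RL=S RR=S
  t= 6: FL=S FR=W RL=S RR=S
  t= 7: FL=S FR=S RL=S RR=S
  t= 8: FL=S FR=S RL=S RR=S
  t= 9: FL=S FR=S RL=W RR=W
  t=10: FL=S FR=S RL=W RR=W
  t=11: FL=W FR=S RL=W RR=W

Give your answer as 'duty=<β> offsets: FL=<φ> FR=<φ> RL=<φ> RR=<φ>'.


duty=5 offsets: FL=6 FR=5 RL=8 RR=8

duty β = stance ticks per leg = 5
FL: stance ticks = 5; W→S at t=6 → φ=6
FR: stance ticks = 5; W→S at t=7 → φ=5
RL: stance ticks = 5; W→S at t=4 → φ=8
RR: stance ticks = 5; W→S at t=4 → φ=8


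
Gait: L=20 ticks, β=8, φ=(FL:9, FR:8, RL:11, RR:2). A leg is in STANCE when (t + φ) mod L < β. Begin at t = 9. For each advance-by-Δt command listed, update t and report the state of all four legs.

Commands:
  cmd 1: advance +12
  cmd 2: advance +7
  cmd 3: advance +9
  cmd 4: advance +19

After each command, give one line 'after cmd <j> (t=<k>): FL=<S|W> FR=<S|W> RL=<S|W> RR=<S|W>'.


start t=9: FL=W FR=W RL=S RR=W
cmd 1: advance +12 → t=21, phase=(10,9,12,3) → FL=W FR=W RL=W RR=S
cmd 2: advance +7 → t=28, phase=(17,16,19,10) → FL=W FR=W RL=W RR=W
cmd 3: advance +9 → t=37, phase=(6,5,8,19) → FL=S FR=S RL=W RR=W
cmd 4: advance +19 → t=56, phase=(5,4,7,18) → FL=S FR=S RL=S RR=W

after cmd 1 (t=21): FL=W FR=W RL=W RR=S
after cmd 2 (t=28): FL=W FR=W RL=W RR=W
after cmd 3 (t=37): FL=S FR=S RL=W RR=W
after cmd 4 (t=56): FL=S FR=S RL=S RR=W


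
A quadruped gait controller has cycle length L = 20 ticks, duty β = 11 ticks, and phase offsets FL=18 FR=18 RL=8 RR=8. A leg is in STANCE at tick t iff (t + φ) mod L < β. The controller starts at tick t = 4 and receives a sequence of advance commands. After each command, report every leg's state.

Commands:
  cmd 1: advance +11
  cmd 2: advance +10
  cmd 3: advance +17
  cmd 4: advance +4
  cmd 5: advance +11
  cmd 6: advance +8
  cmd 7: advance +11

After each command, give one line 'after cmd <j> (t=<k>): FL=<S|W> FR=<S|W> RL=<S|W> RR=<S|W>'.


start t=4: FL=S FR=S RL=W RR=W
cmd 1: advance +11 → t=15, phase=(13,13,3,3) → FL=W FR=W RL=S RR=S
cmd 2: advance +10 → t=25, phase=(3,3,13,13) → FL=S FR=S RL=W RR=W
cmd 3: advance +17 → t=42, phase=(0,0,10,10) → FL=S FR=S RL=S RR=S
cmd 4: advance +4 → t=46, phase=(4,4,14,14) → FL=S FR=S RL=W RR=W
cmd 5: advance +11 → t=57, phase=(15,15,5,5) → FL=W FR=W RL=S RR=S
cmd 6: advance +8 → t=65, phase=(3,3,13,13) → FL=S FR=S RL=W RR=W
cmd 7: advance +11 → t=76, phase=(14,14,4,4) → FL=W FR=W RL=S RR=S

after cmd 1 (t=15): FL=W FR=W RL=S RR=S
after cmd 2 (t=25): FL=S FR=S RL=W RR=W
after cmd 3 (t=42): FL=S FR=S RL=S RR=S
after cmd 4 (t=46): FL=S FR=S RL=W RR=W
after cmd 5 (t=57): FL=W FR=W RL=S RR=S
after cmd 6 (t=65): FL=S FR=S RL=W RR=W
after cmd 7 (t=76): FL=W FR=W RL=S RR=S


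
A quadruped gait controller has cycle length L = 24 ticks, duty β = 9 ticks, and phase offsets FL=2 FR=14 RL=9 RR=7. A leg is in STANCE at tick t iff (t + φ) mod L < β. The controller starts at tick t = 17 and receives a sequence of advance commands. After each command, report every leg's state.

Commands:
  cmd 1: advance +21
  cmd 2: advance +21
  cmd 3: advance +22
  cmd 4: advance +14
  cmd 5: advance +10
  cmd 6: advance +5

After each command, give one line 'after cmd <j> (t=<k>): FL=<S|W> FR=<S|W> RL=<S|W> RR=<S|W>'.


after cmd 1 (t=38): FL=W FR=S RL=W RR=W
after cmd 2 (t=59): FL=W FR=S RL=W RR=W
after cmd 3 (t=81): FL=W FR=W RL=W RR=W
after cmd 4 (t=95): FL=S FR=W RL=S RR=S
after cmd 5 (t=105): FL=W FR=W RL=W RR=W
after cmd 6 (t=110): FL=W FR=S RL=W RR=W

start t=17: FL=W FR=S RL=S RR=S
cmd 1: advance +21 → t=38, phase=(16,4,23,21) → FL=W FR=S RL=W RR=W
cmd 2: advance +21 → t=59, phase=(13,1,20,18) → FL=W FR=S RL=W RR=W
cmd 3: advance +22 → t=81, phase=(11,23,18,16) → FL=W FR=W RL=W RR=W
cmd 4: advance +14 → t=95, phase=(1,13,8,6) → FL=S FR=W RL=S RR=S
cmd 5: advance +10 → t=105, phase=(11,23,18,16) → FL=W FR=W RL=W RR=W
cmd 6: advance +5 → t=110, phase=(16,4,23,21) → FL=W FR=S RL=W RR=W


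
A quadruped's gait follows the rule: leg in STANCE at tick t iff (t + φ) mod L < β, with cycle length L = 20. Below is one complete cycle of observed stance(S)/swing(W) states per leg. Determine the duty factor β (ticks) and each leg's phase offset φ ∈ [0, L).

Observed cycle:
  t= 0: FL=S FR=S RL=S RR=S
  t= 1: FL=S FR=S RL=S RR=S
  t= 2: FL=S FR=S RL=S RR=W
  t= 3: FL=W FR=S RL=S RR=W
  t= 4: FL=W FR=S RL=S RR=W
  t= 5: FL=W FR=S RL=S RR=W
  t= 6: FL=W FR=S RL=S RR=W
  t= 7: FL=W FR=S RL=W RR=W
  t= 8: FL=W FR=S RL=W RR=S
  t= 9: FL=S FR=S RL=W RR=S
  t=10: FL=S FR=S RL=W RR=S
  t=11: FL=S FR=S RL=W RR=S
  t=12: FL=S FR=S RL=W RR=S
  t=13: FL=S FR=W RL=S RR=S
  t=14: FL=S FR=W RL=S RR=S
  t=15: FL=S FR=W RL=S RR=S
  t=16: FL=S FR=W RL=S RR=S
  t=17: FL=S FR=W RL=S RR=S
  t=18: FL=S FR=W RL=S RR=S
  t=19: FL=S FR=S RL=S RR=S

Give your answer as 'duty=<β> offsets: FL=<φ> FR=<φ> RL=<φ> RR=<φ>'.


duty β = stance ticks per leg = 14
FL: stance ticks = 14; W→S at t=9 → φ=11
FR: stance ticks = 14; W→S at t=19 → φ=1
RL: stance ticks = 14; W→S at t=13 → φ=7
RR: stance ticks = 14; W→S at t=8 → φ=12

duty=14 offsets: FL=11 FR=1 RL=7 RR=12


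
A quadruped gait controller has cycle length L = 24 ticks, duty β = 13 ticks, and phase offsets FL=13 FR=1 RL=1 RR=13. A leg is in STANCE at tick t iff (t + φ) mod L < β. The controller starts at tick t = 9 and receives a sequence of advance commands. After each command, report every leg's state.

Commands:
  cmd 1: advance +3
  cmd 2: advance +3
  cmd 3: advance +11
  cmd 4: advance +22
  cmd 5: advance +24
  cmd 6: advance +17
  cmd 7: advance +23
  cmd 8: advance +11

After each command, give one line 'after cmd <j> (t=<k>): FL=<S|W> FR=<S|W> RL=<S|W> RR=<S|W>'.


start t=9: FL=W FR=S RL=S RR=W
cmd 1: advance +3 → t=12, phase=(1,13,13,1) → FL=S FR=W RL=W RR=S
cmd 2: advance +3 → t=15, phase=(4,16,16,4) → FL=S FR=W RL=W RR=S
cmd 3: advance +11 → t=26, phase=(15,3,3,15) → FL=W FR=S RL=S RR=W
cmd 4: advance +22 → t=48, phase=(13,1,1,13) → FL=W FR=S RL=S RR=W
cmd 5: advance +24 → t=72, phase=(13,1,1,13) → FL=W FR=S RL=S RR=W
cmd 6: advance +17 → t=89, phase=(6,18,18,6) → FL=S FR=W RL=W RR=S
cmd 7: advance +23 → t=112, phase=(5,17,17,5) → FL=S FR=W RL=W RR=S
cmd 8: advance +11 → t=123, phase=(16,4,4,16) → FL=W FR=S RL=S RR=W

after cmd 1 (t=12): FL=S FR=W RL=W RR=S
after cmd 2 (t=15): FL=S FR=W RL=W RR=S
after cmd 3 (t=26): FL=W FR=S RL=S RR=W
after cmd 4 (t=48): FL=W FR=S RL=S RR=W
after cmd 5 (t=72): FL=W FR=S RL=S RR=W
after cmd 6 (t=89): FL=S FR=W RL=W RR=S
after cmd 7 (t=112): FL=S FR=W RL=W RR=S
after cmd 8 (t=123): FL=W FR=S RL=S RR=W


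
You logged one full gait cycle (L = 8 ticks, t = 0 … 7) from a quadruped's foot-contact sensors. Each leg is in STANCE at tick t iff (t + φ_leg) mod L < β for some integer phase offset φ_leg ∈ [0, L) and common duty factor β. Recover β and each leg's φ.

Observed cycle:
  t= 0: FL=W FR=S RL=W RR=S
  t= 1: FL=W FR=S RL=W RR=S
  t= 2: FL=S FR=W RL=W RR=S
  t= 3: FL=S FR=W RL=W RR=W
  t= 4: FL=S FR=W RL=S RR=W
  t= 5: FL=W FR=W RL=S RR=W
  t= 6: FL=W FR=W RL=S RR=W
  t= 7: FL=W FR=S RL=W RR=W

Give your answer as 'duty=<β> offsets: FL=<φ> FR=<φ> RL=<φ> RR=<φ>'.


duty β = stance ticks per leg = 3
FL: stance ticks = 3; W→S at t=2 → φ=6
FR: stance ticks = 3; W→S at t=7 → φ=1
RL: stance ticks = 3; W→S at t=4 → φ=4
RR: stance ticks = 3; W→S at t=0 → φ=0

duty=3 offsets: FL=6 FR=1 RL=4 RR=0


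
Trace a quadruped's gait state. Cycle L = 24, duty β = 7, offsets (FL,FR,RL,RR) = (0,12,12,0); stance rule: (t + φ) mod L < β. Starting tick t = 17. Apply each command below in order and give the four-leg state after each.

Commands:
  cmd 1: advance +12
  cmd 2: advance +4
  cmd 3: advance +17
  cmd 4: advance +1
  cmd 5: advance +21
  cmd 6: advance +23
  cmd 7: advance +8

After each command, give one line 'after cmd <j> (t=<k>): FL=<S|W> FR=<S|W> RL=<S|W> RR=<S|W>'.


start t=17: FL=W FR=S RL=S RR=W
cmd 1: advance +12 → t=29, phase=(5,17,17,5) → FL=S FR=W RL=W RR=S
cmd 2: advance +4 → t=33, phase=(9,21,21,9) → FL=W FR=W RL=W RR=W
cmd 3: advance +17 → t=50, phase=(2,14,14,2) → FL=S FR=W RL=W RR=S
cmd 4: advance +1 → t=51, phase=(3,15,15,3) → FL=S FR=W RL=W RR=S
cmd 5: advance +21 → t=72, phase=(0,12,12,0) → FL=S FR=W RL=W RR=S
cmd 6: advance +23 → t=95, phase=(23,11,11,23) → FL=W FR=W RL=W RR=W
cmd 7: advance +8 → t=103, phase=(7,19,19,7) → FL=W FR=W RL=W RR=W

after cmd 1 (t=29): FL=S FR=W RL=W RR=S
after cmd 2 (t=33): FL=W FR=W RL=W RR=W
after cmd 3 (t=50): FL=S FR=W RL=W RR=S
after cmd 4 (t=51): FL=S FR=W RL=W RR=S
after cmd 5 (t=72): FL=S FR=W RL=W RR=S
after cmd 6 (t=95): FL=W FR=W RL=W RR=W
after cmd 7 (t=103): FL=W FR=W RL=W RR=W


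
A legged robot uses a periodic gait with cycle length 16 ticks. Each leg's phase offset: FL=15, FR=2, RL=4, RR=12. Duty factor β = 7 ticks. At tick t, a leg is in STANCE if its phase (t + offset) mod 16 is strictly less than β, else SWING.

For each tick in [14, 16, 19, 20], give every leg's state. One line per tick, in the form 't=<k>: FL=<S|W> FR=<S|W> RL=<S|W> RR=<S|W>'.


t=14: phase=(13,0,2,10) vs β=7 → FL=W FR=S RL=S RR=W
t=16: phase=(15,2,4,12) vs β=7 → FL=W FR=S RL=S RR=W
t=19: phase=(2,5,7,15) vs β=7 → FL=S FR=S RL=W RR=W
t=20: phase=(3,6,8,0) vs β=7 → FL=S FR=S RL=W RR=S

t=14: FL=W FR=S RL=S RR=W
t=16: FL=W FR=S RL=S RR=W
t=19: FL=S FR=S RL=W RR=W
t=20: FL=S FR=S RL=W RR=S


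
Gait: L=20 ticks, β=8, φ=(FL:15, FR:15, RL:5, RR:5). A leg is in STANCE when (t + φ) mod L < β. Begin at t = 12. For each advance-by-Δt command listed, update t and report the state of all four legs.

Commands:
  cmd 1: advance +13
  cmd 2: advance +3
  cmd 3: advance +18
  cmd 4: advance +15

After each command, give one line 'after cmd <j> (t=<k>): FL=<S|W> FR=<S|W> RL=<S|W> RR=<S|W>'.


after cmd 1 (t=25): FL=S FR=S RL=W RR=W
after cmd 2 (t=28): FL=S FR=S RL=W RR=W
after cmd 3 (t=46): FL=S FR=S RL=W RR=W
after cmd 4 (t=61): FL=W FR=W RL=S RR=S

start t=12: FL=S FR=S RL=W RR=W
cmd 1: advance +13 → t=25, phase=(0,0,10,10) → FL=S FR=S RL=W RR=W
cmd 2: advance +3 → t=28, phase=(3,3,13,13) → FL=S FR=S RL=W RR=W
cmd 3: advance +18 → t=46, phase=(1,1,11,11) → FL=S FR=S RL=W RR=W
cmd 4: advance +15 → t=61, phase=(16,16,6,6) → FL=W FR=W RL=S RR=S


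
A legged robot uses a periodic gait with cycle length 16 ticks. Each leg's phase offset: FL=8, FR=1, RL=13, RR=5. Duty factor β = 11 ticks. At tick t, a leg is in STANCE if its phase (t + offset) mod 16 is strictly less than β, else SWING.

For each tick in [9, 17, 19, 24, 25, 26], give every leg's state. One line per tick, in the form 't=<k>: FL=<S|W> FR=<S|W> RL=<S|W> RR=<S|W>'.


t=9: phase=(1,10,6,14) vs β=11 → FL=S FR=S RL=S RR=W
t=17: phase=(9,2,14,6) vs β=11 → FL=S FR=S RL=W RR=S
t=19: phase=(11,4,0,8) vs β=11 → FL=W FR=S RL=S RR=S
t=24: phase=(0,9,5,13) vs β=11 → FL=S FR=S RL=S RR=W
t=25: phase=(1,10,6,14) vs β=11 → FL=S FR=S RL=S RR=W
t=26: phase=(2,11,7,15) vs β=11 → FL=S FR=W RL=S RR=W

t=9: FL=S FR=S RL=S RR=W
t=17: FL=S FR=S RL=W RR=S
t=19: FL=W FR=S RL=S RR=S
t=24: FL=S FR=S RL=S RR=W
t=25: FL=S FR=S RL=S RR=W
t=26: FL=S FR=W RL=S RR=W


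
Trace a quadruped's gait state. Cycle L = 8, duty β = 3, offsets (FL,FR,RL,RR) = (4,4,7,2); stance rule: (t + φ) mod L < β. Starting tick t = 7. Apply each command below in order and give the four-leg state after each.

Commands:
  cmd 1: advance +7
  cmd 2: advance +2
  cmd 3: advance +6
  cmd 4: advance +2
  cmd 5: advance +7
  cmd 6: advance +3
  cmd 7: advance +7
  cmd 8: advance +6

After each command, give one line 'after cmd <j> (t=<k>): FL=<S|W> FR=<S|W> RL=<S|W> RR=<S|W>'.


after cmd 1 (t=14): FL=S FR=S RL=W RR=S
after cmd 2 (t=16): FL=W FR=W RL=W RR=S
after cmd 3 (t=22): FL=S FR=S RL=W RR=S
after cmd 4 (t=24): FL=W FR=W RL=W RR=S
after cmd 5 (t=31): FL=W FR=W RL=W RR=S
after cmd 6 (t=34): FL=W FR=W RL=S RR=W
after cmd 7 (t=41): FL=W FR=W RL=S RR=W
after cmd 8 (t=47): FL=W FR=W RL=W RR=S

start t=7: FL=W FR=W RL=W RR=S
cmd 1: advance +7 → t=14, phase=(2,2,5,0) → FL=S FR=S RL=W RR=S
cmd 2: advance +2 → t=16, phase=(4,4,7,2) → FL=W FR=W RL=W RR=S
cmd 3: advance +6 → t=22, phase=(2,2,5,0) → FL=S FR=S RL=W RR=S
cmd 4: advance +2 → t=24, phase=(4,4,7,2) → FL=W FR=W RL=W RR=S
cmd 5: advance +7 → t=31, phase=(3,3,6,1) → FL=W FR=W RL=W RR=S
cmd 6: advance +3 → t=34, phase=(6,6,1,4) → FL=W FR=W RL=S RR=W
cmd 7: advance +7 → t=41, phase=(5,5,0,3) → FL=W FR=W RL=S RR=W
cmd 8: advance +6 → t=47, phase=(3,3,6,1) → FL=W FR=W RL=W RR=S


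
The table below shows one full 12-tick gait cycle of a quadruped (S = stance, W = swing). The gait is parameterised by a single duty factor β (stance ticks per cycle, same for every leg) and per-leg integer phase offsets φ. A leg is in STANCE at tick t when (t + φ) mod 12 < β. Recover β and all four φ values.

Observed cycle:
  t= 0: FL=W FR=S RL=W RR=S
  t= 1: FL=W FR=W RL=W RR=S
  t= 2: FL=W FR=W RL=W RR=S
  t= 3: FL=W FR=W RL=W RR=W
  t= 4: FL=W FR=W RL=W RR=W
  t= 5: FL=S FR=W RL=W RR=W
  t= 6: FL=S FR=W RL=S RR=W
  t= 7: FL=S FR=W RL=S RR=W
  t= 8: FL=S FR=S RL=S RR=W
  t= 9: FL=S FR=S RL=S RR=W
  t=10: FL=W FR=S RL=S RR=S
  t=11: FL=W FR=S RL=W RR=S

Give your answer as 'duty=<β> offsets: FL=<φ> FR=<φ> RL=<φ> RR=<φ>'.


duty β = stance ticks per leg = 5
FL: stance ticks = 5; W→S at t=5 → φ=7
FR: stance ticks = 5; W→S at t=8 → φ=4
RL: stance ticks = 5; W→S at t=6 → φ=6
RR: stance ticks = 5; W→S at t=10 → φ=2

duty=5 offsets: FL=7 FR=4 RL=6 RR=2


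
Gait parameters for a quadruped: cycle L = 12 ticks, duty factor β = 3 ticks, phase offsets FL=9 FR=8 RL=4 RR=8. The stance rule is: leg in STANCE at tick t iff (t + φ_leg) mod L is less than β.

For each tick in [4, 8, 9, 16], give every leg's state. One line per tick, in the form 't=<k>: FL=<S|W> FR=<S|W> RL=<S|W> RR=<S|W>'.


t=4: phase=(1,0,8,0) vs β=3 → FL=S FR=S RL=W RR=S
t=8: phase=(5,4,0,4) vs β=3 → FL=W FR=W RL=S RR=W
t=9: phase=(6,5,1,5) vs β=3 → FL=W FR=W RL=S RR=W
t=16: phase=(1,0,8,0) vs β=3 → FL=S FR=S RL=W RR=S

t=4: FL=S FR=S RL=W RR=S
t=8: FL=W FR=W RL=S RR=W
t=9: FL=W FR=W RL=S RR=W
t=16: FL=S FR=S RL=W RR=S


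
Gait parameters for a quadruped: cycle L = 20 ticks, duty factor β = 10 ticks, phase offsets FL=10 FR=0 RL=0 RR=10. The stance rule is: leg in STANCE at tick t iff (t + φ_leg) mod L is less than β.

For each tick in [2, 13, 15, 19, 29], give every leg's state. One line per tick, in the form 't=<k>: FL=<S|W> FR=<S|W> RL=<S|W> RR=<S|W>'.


t=2: FL=W FR=S RL=S RR=W
t=13: FL=S FR=W RL=W RR=S
t=15: FL=S FR=W RL=W RR=S
t=19: FL=S FR=W RL=W RR=S
t=29: FL=W FR=S RL=S RR=W

t=2: phase=(12,2,2,12) vs β=10 → FL=W FR=S RL=S RR=W
t=13: phase=(3,13,13,3) vs β=10 → FL=S FR=W RL=W RR=S
t=15: phase=(5,15,15,5) vs β=10 → FL=S FR=W RL=W RR=S
t=19: phase=(9,19,19,9) vs β=10 → FL=S FR=W RL=W RR=S
t=29: phase=(19,9,9,19) vs β=10 → FL=W FR=S RL=S RR=W


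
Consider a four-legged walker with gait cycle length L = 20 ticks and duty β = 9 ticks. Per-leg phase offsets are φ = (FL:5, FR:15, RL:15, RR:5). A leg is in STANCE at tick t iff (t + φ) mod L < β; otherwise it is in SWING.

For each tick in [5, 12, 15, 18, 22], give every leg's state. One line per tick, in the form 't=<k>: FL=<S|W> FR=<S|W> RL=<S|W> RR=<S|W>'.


t=5: phase=(10,0,0,10) vs β=9 → FL=W FR=S RL=S RR=W
t=12: phase=(17,7,7,17) vs β=9 → FL=W FR=S RL=S RR=W
t=15: phase=(0,10,10,0) vs β=9 → FL=S FR=W RL=W RR=S
t=18: phase=(3,13,13,3) vs β=9 → FL=S FR=W RL=W RR=S
t=22: phase=(7,17,17,7) vs β=9 → FL=S FR=W RL=W RR=S

t=5: FL=W FR=S RL=S RR=W
t=12: FL=W FR=S RL=S RR=W
t=15: FL=S FR=W RL=W RR=S
t=18: FL=S FR=W RL=W RR=S
t=22: FL=S FR=W RL=W RR=S


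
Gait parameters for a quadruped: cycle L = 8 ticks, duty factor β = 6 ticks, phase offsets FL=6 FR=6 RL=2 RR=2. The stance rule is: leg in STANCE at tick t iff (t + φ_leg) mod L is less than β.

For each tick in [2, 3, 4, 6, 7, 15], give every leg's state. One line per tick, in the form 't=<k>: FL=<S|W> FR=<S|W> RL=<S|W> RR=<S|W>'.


t=2: phase=(0,0,4,4) vs β=6 → FL=S FR=S RL=S RR=S
t=3: phase=(1,1,5,5) vs β=6 → FL=S FR=S RL=S RR=S
t=4: phase=(2,2,6,6) vs β=6 → FL=S FR=S RL=W RR=W
t=6: phase=(4,4,0,0) vs β=6 → FL=S FR=S RL=S RR=S
t=7: phase=(5,5,1,1) vs β=6 → FL=S FR=S RL=S RR=S
t=15: phase=(5,5,1,1) vs β=6 → FL=S FR=S RL=S RR=S

t=2: FL=S FR=S RL=S RR=S
t=3: FL=S FR=S RL=S RR=S
t=4: FL=S FR=S RL=W RR=W
t=6: FL=S FR=S RL=S RR=S
t=7: FL=S FR=S RL=S RR=S
t=15: FL=S FR=S RL=S RR=S


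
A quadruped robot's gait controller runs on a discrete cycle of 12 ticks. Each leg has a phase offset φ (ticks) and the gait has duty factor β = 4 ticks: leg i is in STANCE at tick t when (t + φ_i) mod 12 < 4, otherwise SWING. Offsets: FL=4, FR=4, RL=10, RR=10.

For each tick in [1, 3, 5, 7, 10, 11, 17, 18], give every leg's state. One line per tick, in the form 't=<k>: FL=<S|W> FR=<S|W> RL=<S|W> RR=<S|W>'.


t=1: FL=W FR=W RL=W RR=W
t=3: FL=W FR=W RL=S RR=S
t=5: FL=W FR=W RL=S RR=S
t=7: FL=W FR=W RL=W RR=W
t=10: FL=S FR=S RL=W RR=W
t=11: FL=S FR=S RL=W RR=W
t=17: FL=W FR=W RL=S RR=S
t=18: FL=W FR=W RL=W RR=W

t=1: phase=(5,5,11,11) vs β=4 → FL=W FR=W RL=W RR=W
t=3: phase=(7,7,1,1) vs β=4 → FL=W FR=W RL=S RR=S
t=5: phase=(9,9,3,3) vs β=4 → FL=W FR=W RL=S RR=S
t=7: phase=(11,11,5,5) vs β=4 → FL=W FR=W RL=W RR=W
t=10: phase=(2,2,8,8) vs β=4 → FL=S FR=S RL=W RR=W
t=11: phase=(3,3,9,9) vs β=4 → FL=S FR=S RL=W RR=W
t=17: phase=(9,9,3,3) vs β=4 → FL=W FR=W RL=S RR=S
t=18: phase=(10,10,4,4) vs β=4 → FL=W FR=W RL=W RR=W


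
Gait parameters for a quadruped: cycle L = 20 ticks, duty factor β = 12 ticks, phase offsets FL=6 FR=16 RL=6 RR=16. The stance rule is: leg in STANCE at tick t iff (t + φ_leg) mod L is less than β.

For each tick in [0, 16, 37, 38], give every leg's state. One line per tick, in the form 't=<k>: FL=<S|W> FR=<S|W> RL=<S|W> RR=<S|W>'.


t=0: FL=S FR=W RL=S RR=W
t=16: FL=S FR=W RL=S RR=W
t=37: FL=S FR=W RL=S RR=W
t=38: FL=S FR=W RL=S RR=W

t=0: phase=(6,16,6,16) vs β=12 → FL=S FR=W RL=S RR=W
t=16: phase=(2,12,2,12) vs β=12 → FL=S FR=W RL=S RR=W
t=37: phase=(3,13,3,13) vs β=12 → FL=S FR=W RL=S RR=W
t=38: phase=(4,14,4,14) vs β=12 → FL=S FR=W RL=S RR=W


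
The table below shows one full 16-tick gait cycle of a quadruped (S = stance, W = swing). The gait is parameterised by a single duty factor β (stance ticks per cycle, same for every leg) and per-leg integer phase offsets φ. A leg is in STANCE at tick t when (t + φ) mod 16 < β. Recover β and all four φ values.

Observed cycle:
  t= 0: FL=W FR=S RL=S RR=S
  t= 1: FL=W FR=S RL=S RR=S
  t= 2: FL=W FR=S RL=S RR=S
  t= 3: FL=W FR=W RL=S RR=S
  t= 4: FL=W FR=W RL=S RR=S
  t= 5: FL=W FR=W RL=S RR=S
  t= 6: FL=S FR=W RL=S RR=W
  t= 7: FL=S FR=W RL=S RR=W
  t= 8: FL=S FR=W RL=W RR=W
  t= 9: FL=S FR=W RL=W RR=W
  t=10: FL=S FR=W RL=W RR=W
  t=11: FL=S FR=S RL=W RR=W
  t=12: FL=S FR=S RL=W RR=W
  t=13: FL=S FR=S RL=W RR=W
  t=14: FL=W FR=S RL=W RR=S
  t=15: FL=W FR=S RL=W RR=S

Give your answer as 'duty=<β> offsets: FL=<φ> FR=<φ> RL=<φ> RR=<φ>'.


duty=8 offsets: FL=10 FR=5 RL=0 RR=2

duty β = stance ticks per leg = 8
FL: stance ticks = 8; W→S at t=6 → φ=10
FR: stance ticks = 8; W→S at t=11 → φ=5
RL: stance ticks = 8; W→S at t=0 → φ=0
RR: stance ticks = 8; W→S at t=14 → φ=2


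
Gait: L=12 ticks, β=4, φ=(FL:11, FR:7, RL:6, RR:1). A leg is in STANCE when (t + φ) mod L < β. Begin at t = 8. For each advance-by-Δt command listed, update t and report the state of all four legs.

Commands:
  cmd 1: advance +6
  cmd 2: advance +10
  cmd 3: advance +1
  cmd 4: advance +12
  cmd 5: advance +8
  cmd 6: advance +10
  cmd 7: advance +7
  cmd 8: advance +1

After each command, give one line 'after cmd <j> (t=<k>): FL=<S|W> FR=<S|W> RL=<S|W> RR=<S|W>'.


after cmd 1 (t=14): FL=S FR=W RL=W RR=S
after cmd 2 (t=24): FL=W FR=W RL=W RR=S
after cmd 3 (t=25): FL=S FR=W RL=W RR=S
after cmd 4 (t=37): FL=S FR=W RL=W RR=S
after cmd 5 (t=45): FL=W FR=W RL=S RR=W
after cmd 6 (t=55): FL=W FR=S RL=S RR=W
after cmd 7 (t=62): FL=S FR=W RL=W RR=S
after cmd 8 (t=63): FL=S FR=W RL=W RR=W

start t=8: FL=W FR=S RL=S RR=W
cmd 1: advance +6 → t=14, phase=(1,9,8,3) → FL=S FR=W RL=W RR=S
cmd 2: advance +10 → t=24, phase=(11,7,6,1) → FL=W FR=W RL=W RR=S
cmd 3: advance +1 → t=25, phase=(0,8,7,2) → FL=S FR=W RL=W RR=S
cmd 4: advance +12 → t=37, phase=(0,8,7,2) → FL=S FR=W RL=W RR=S
cmd 5: advance +8 → t=45, phase=(8,4,3,10) → FL=W FR=W RL=S RR=W
cmd 6: advance +10 → t=55, phase=(6,2,1,8) → FL=W FR=S RL=S RR=W
cmd 7: advance +7 → t=62, phase=(1,9,8,3) → FL=S FR=W RL=W RR=S
cmd 8: advance +1 → t=63, phase=(2,10,9,4) → FL=S FR=W RL=W RR=W


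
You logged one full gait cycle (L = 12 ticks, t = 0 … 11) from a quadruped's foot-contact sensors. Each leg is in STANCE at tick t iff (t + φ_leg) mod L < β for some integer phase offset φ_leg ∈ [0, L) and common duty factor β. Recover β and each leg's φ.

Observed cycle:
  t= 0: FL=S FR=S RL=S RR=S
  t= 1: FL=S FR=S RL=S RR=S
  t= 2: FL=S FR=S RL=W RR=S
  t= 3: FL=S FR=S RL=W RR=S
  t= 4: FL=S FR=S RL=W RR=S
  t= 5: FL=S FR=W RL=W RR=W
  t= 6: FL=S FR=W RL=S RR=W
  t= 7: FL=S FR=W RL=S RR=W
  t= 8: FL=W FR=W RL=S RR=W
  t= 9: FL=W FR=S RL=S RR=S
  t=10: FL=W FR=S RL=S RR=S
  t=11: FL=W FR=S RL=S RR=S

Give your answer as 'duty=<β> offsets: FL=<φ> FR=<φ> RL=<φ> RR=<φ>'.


duty β = stance ticks per leg = 8
FL: stance ticks = 8; W→S at t=0 → φ=0
FR: stance ticks = 8; W→S at t=9 → φ=3
RL: stance ticks = 8; W→S at t=6 → φ=6
RR: stance ticks = 8; W→S at t=9 → φ=3

duty=8 offsets: FL=0 FR=3 RL=6 RR=3


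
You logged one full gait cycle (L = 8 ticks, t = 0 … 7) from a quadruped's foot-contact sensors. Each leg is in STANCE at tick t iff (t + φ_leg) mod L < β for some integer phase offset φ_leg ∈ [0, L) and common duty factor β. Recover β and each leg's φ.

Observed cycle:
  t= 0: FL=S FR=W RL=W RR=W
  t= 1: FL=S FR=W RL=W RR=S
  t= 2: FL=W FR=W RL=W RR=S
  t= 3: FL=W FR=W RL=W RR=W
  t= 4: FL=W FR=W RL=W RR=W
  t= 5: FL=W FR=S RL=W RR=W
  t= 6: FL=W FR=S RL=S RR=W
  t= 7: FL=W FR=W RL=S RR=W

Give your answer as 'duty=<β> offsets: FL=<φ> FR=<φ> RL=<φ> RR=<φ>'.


duty=2 offsets: FL=0 FR=3 RL=2 RR=7

duty β = stance ticks per leg = 2
FL: stance ticks = 2; W→S at t=0 → φ=0
FR: stance ticks = 2; W→S at t=5 → φ=3
RL: stance ticks = 2; W→S at t=6 → φ=2
RR: stance ticks = 2; W→S at t=1 → φ=7
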